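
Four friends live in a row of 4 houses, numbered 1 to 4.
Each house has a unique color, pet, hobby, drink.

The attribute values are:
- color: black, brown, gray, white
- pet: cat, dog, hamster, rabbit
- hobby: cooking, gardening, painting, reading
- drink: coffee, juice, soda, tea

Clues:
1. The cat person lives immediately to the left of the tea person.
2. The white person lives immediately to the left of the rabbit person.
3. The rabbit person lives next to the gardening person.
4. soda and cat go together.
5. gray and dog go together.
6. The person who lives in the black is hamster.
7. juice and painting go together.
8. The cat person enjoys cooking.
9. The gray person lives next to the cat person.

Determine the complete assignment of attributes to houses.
Solution:

House | Color | Pet | Hobby | Drink
-----------------------------------
  1   | gray | dog | painting | juice
  2   | white | cat | cooking | soda
  3   | brown | rabbit | reading | tea
  4   | black | hamster | gardening | coffee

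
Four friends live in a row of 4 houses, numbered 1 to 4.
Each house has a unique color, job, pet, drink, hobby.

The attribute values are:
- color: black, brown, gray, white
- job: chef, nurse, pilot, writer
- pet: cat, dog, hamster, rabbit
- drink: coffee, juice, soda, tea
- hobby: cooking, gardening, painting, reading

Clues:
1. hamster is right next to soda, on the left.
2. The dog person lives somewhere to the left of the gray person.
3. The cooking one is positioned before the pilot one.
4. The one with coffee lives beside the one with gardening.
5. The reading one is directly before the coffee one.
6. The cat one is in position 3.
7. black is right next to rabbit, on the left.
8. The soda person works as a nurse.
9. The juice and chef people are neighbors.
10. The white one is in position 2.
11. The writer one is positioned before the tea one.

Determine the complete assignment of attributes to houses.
Solution:

House | Color | Job | Pet | Drink | Hobby
-----------------------------------------
  1   | brown | writer | dog | juice | reading
  2   | white | chef | hamster | coffee | cooking
  3   | black | nurse | cat | soda | gardening
  4   | gray | pilot | rabbit | tea | painting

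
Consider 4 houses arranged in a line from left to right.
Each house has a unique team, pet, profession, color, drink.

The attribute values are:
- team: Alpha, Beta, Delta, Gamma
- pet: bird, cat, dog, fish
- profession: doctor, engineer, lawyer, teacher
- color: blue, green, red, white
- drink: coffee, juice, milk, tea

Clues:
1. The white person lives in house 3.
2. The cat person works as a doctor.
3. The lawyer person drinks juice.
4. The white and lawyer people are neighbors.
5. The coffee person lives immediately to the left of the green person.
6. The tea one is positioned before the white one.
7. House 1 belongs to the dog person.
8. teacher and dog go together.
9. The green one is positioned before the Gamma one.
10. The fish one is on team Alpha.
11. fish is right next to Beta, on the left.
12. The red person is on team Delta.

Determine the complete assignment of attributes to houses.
Solution:

House | Team | Pet | Profession | Color | Drink
-----------------------------------------------
  1   | Delta | dog | teacher | red | coffee
  2   | Alpha | fish | engineer | green | tea
  3   | Beta | cat | doctor | white | milk
  4   | Gamma | bird | lawyer | blue | juice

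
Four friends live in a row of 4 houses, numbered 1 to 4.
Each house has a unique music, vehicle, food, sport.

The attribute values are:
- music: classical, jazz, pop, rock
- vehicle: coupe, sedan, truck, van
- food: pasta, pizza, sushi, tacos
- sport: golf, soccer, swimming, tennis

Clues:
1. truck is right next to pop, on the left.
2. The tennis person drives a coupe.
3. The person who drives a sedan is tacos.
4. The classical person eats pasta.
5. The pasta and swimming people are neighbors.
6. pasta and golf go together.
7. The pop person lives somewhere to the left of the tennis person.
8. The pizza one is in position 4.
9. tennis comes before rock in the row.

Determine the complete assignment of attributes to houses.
Solution:

House | Music | Vehicle | Food | Sport
--------------------------------------
  1   | classical | truck | pasta | golf
  2   | pop | sedan | tacos | swimming
  3   | jazz | coupe | sushi | tennis
  4   | rock | van | pizza | soccer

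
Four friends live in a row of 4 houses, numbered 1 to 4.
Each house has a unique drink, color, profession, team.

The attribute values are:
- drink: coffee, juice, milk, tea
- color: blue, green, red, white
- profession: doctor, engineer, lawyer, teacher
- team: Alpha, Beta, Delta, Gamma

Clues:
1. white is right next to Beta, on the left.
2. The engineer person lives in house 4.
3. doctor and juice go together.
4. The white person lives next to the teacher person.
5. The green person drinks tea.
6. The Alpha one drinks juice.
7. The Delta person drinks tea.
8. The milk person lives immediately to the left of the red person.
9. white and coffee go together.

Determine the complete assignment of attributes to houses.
Solution:

House | Drink | Color | Profession | Team
-----------------------------------------
  1   | coffee | white | lawyer | Gamma
  2   | milk | blue | teacher | Beta
  3   | juice | red | doctor | Alpha
  4   | tea | green | engineer | Delta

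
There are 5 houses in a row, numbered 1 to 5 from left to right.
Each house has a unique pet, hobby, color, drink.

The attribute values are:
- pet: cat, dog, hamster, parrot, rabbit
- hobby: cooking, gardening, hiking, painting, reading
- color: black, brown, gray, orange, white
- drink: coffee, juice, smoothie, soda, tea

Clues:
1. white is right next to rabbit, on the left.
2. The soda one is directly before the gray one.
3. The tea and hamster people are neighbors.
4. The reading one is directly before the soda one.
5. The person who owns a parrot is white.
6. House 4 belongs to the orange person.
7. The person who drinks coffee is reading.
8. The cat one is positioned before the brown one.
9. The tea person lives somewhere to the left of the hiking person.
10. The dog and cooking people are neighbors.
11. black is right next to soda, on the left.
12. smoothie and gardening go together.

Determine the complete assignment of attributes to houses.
Solution:

House | Pet | Hobby | Color | Drink
-----------------------------------
  1   | dog | reading | black | coffee
  2   | parrot | cooking | white | soda
  3   | rabbit | gardening | gray | smoothie
  4   | cat | painting | orange | tea
  5   | hamster | hiking | brown | juice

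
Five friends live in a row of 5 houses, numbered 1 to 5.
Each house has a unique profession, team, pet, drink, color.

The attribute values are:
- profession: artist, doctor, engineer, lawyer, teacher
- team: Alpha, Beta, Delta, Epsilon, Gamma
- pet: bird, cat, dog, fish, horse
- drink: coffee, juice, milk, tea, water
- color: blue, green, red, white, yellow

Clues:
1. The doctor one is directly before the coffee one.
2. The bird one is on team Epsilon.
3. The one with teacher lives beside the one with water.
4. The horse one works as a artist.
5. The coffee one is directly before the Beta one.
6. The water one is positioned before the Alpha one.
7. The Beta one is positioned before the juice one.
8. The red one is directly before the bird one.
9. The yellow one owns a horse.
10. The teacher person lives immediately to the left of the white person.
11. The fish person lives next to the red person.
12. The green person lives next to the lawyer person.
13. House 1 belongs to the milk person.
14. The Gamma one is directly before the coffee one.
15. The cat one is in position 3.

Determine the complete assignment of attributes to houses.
Solution:

House | Profession | Team | Pet | Drink | Color
-----------------------------------------------
  1   | doctor | Gamma | dog | milk | green
  2   | lawyer | Delta | fish | coffee | blue
  3   | teacher | Beta | cat | tea | red
  4   | engineer | Epsilon | bird | water | white
  5   | artist | Alpha | horse | juice | yellow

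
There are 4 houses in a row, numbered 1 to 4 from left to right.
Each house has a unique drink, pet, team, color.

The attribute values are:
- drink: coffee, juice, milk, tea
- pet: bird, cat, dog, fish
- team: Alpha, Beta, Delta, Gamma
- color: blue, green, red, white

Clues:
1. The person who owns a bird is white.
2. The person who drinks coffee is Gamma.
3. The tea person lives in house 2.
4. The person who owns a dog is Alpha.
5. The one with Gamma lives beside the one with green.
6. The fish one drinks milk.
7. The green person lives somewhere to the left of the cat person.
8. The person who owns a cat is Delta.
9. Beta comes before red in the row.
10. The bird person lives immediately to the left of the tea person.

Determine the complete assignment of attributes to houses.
Solution:

House | Drink | Pet | Team | Color
----------------------------------
  1   | coffee | bird | Gamma | white
  2   | tea | dog | Alpha | green
  3   | milk | fish | Beta | blue
  4   | juice | cat | Delta | red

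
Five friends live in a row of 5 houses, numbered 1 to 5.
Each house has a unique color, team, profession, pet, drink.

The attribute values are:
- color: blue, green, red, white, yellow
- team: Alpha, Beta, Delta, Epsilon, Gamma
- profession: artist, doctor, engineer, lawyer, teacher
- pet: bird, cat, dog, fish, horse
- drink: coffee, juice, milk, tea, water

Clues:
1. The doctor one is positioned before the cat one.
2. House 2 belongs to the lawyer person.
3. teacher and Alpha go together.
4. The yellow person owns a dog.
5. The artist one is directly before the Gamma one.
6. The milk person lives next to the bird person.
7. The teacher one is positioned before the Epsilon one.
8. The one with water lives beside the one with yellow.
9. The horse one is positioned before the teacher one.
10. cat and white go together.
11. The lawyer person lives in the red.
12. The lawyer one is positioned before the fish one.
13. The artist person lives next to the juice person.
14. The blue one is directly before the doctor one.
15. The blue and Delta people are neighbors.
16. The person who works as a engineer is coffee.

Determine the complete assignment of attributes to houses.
Solution:

House | Color | Team | Profession | Pet | Drink
-----------------------------------------------
  1   | green | Beta | artist | horse | milk
  2   | red | Gamma | lawyer | bird | juice
  3   | blue | Alpha | teacher | fish | water
  4   | yellow | Delta | doctor | dog | tea
  5   | white | Epsilon | engineer | cat | coffee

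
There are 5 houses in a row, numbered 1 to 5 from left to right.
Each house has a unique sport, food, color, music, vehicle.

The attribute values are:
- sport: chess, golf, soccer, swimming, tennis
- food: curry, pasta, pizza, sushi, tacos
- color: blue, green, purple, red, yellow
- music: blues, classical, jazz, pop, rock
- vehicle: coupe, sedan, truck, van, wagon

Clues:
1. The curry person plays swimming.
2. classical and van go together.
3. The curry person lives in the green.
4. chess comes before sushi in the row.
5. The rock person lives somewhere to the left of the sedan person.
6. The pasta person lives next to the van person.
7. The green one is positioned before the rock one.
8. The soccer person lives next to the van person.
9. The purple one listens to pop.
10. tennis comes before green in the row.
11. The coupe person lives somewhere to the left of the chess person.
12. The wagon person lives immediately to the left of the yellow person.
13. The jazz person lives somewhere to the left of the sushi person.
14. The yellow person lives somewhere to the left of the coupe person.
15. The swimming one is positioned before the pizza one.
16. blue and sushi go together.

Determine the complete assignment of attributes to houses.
Solution:

House | Sport | Food | Color | Music | Vehicle
----------------------------------------------
  1   | soccer | pasta | purple | pop | wagon
  2   | tennis | tacos | yellow | classical | van
  3   | swimming | curry | green | jazz | coupe
  4   | chess | pizza | red | rock | truck
  5   | golf | sushi | blue | blues | sedan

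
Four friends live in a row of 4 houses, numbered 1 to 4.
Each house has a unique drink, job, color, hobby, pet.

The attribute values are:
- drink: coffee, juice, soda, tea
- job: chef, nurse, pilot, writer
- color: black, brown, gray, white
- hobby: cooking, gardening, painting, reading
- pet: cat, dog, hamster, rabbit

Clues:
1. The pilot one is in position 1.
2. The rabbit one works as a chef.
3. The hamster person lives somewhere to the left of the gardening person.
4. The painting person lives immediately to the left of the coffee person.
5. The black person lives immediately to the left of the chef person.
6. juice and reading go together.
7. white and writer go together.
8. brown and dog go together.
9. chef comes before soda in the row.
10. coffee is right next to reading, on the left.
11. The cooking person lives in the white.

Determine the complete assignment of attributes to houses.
Solution:

House | Drink | Job | Color | Hobby | Pet
-----------------------------------------
  1   | tea | pilot | black | painting | hamster
  2   | coffee | chef | gray | gardening | rabbit
  3   | juice | nurse | brown | reading | dog
  4   | soda | writer | white | cooking | cat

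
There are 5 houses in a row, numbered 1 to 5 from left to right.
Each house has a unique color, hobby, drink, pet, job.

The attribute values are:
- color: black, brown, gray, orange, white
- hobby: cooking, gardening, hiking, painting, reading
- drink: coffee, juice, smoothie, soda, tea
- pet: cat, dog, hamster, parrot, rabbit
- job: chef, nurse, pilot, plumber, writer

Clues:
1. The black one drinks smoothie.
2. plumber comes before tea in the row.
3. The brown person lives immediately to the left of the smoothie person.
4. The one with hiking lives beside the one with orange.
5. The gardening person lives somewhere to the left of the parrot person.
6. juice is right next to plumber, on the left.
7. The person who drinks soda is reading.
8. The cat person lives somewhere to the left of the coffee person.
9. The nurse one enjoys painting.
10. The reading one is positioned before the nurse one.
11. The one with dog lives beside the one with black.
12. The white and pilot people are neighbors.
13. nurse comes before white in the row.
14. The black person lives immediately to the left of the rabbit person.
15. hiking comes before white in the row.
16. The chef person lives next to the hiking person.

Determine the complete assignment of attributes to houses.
Solution:

House | Color | Hobby | Drink | Pet | Job
-----------------------------------------
  1   | brown | reading | soda | dog | chef
  2   | black | hiking | smoothie | cat | writer
  3   | orange | painting | juice | rabbit | nurse
  4   | white | gardening | coffee | hamster | plumber
  5   | gray | cooking | tea | parrot | pilot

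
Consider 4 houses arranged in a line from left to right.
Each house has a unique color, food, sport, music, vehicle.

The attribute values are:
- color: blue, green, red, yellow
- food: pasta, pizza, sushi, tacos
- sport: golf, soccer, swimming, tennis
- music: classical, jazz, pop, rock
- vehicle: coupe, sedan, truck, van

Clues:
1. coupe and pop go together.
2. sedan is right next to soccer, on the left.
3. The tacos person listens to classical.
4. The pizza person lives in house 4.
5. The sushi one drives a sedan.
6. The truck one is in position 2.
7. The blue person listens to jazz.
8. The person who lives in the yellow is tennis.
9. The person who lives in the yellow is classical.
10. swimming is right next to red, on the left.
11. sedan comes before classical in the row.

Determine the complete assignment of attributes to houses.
Solution:

House | Color | Food | Sport | Music | Vehicle
----------------------------------------------
  1   | blue | sushi | swimming | jazz | sedan
  2   | red | pasta | soccer | rock | truck
  3   | yellow | tacos | tennis | classical | van
  4   | green | pizza | golf | pop | coupe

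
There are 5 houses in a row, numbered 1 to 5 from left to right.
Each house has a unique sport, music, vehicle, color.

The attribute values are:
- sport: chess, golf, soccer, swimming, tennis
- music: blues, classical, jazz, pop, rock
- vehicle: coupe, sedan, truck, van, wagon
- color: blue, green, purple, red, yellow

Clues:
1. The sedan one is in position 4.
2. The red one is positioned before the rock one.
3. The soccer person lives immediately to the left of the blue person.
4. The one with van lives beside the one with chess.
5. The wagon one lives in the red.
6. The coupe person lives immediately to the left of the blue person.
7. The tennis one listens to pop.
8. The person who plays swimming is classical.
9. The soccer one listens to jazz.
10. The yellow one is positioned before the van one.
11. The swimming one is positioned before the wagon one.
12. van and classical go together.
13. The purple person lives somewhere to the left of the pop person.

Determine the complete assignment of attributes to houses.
Solution:

House | Sport | Music | Vehicle | Color
---------------------------------------
  1   | soccer | jazz | coupe | yellow
  2   | swimming | classical | van | blue
  3   | chess | blues | wagon | red
  4   | golf | rock | sedan | purple
  5   | tennis | pop | truck | green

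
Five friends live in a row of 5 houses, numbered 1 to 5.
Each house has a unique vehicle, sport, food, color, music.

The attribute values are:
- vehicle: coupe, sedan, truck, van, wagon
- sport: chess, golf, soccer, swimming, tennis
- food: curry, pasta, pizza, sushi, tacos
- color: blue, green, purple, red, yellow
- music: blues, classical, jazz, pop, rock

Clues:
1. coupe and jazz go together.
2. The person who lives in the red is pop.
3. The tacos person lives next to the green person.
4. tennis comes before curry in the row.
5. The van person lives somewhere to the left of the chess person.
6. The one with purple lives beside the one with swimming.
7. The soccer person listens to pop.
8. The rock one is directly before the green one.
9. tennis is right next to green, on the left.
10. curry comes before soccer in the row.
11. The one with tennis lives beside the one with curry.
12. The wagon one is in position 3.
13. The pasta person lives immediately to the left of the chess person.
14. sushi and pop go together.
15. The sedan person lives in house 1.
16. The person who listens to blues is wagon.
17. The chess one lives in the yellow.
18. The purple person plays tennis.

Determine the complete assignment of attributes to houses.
Solution:

House | Vehicle | Sport | Food | Color | Music
----------------------------------------------
  1   | sedan | tennis | tacos | purple | rock
  2   | van | swimming | curry | green | classical
  3   | wagon | golf | pasta | blue | blues
  4   | coupe | chess | pizza | yellow | jazz
  5   | truck | soccer | sushi | red | pop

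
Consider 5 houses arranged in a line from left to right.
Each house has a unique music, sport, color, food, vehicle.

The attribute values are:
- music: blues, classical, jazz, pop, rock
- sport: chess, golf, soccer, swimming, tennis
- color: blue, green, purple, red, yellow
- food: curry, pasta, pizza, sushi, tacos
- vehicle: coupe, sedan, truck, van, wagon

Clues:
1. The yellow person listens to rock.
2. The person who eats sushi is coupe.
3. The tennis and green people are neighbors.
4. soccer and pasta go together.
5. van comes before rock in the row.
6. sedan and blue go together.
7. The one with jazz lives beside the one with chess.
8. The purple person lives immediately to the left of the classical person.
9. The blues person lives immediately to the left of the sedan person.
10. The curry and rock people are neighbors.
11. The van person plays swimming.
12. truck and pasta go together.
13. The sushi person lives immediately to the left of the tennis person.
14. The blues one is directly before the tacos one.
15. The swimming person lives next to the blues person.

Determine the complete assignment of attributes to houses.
Solution:

House | Music | Sport | Color | Food | Vehicle
----------------------------------------------
  1   | jazz | swimming | red | pizza | van
  2   | blues | chess | purple | sushi | coupe
  3   | classical | tennis | blue | tacos | sedan
  4   | pop | golf | green | curry | wagon
  5   | rock | soccer | yellow | pasta | truck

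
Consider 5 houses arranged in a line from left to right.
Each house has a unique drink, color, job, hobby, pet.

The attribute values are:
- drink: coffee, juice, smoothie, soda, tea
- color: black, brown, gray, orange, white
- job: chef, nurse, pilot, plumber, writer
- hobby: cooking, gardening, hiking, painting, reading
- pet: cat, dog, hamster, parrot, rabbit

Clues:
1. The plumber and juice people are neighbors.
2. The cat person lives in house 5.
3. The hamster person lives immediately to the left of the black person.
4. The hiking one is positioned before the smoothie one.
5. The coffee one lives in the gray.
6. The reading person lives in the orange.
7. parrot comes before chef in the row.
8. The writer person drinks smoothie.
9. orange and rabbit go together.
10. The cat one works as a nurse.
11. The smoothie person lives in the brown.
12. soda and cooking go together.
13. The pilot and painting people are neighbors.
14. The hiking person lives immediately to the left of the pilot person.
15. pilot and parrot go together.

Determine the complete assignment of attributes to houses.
Solution:

House | Drink | Color | Job | Hobby | Pet
-----------------------------------------
  1   | coffee | gray | plumber | hiking | hamster
  2   | juice | black | pilot | gardening | parrot
  3   | smoothie | brown | writer | painting | dog
  4   | tea | orange | chef | reading | rabbit
  5   | soda | white | nurse | cooking | cat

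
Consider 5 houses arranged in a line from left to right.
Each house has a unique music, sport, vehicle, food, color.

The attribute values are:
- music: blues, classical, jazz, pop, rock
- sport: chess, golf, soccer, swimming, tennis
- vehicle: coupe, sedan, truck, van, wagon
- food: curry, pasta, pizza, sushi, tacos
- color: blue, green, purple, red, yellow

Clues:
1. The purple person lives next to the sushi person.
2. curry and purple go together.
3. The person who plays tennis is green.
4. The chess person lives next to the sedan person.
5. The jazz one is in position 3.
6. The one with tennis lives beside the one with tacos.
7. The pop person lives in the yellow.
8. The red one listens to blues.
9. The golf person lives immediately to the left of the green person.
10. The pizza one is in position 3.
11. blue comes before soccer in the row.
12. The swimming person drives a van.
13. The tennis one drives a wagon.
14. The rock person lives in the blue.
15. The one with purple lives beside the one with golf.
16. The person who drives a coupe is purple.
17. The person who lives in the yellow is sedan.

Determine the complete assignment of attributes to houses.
Solution:

House | Music | Sport | Vehicle | Food | Color
----------------------------------------------
  1   | classical | chess | coupe | curry | purple
  2   | pop | golf | sedan | sushi | yellow
  3   | jazz | tennis | wagon | pizza | green
  4   | rock | swimming | van | tacos | blue
  5   | blues | soccer | truck | pasta | red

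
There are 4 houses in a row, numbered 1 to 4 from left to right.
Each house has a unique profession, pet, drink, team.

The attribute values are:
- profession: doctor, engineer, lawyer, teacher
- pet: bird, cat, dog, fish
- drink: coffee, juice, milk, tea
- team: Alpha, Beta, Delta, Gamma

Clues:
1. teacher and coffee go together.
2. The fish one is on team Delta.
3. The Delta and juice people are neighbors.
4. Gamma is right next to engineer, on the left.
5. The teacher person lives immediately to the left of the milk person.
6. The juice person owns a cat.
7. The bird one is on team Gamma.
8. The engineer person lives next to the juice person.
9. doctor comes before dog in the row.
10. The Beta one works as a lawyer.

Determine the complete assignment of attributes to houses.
Solution:

House | Profession | Pet | Drink | Team
---------------------------------------
  1   | teacher | bird | coffee | Gamma
  2   | engineer | fish | milk | Delta
  3   | doctor | cat | juice | Alpha
  4   | lawyer | dog | tea | Beta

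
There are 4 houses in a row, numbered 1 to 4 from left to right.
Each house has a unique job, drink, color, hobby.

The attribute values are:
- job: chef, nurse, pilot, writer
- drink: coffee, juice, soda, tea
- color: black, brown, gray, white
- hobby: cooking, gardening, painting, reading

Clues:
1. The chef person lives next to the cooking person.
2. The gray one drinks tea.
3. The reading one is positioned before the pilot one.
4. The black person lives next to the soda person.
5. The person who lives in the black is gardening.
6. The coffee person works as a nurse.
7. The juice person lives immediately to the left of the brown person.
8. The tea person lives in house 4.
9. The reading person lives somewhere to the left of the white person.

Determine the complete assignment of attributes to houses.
Solution:

House | Job | Drink | Color | Hobby
-----------------------------------
  1   | writer | juice | black | gardening
  2   | chef | soda | brown | reading
  3   | nurse | coffee | white | cooking
  4   | pilot | tea | gray | painting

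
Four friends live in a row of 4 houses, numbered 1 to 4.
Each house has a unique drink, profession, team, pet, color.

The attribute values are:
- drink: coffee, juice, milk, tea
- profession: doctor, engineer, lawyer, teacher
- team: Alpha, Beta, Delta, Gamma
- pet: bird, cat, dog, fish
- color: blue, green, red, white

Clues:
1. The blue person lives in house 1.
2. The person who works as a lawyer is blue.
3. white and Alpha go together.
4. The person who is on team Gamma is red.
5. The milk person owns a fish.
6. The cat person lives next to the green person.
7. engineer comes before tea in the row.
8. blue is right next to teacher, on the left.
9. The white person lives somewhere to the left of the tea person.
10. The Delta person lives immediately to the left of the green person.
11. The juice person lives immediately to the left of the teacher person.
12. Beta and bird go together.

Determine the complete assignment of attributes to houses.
Solution:

House | Drink | Profession | Team | Pet | Color
-----------------------------------------------
  1   | juice | lawyer | Delta | cat | blue
  2   | coffee | teacher | Beta | bird | green
  3   | milk | engineer | Alpha | fish | white
  4   | tea | doctor | Gamma | dog | red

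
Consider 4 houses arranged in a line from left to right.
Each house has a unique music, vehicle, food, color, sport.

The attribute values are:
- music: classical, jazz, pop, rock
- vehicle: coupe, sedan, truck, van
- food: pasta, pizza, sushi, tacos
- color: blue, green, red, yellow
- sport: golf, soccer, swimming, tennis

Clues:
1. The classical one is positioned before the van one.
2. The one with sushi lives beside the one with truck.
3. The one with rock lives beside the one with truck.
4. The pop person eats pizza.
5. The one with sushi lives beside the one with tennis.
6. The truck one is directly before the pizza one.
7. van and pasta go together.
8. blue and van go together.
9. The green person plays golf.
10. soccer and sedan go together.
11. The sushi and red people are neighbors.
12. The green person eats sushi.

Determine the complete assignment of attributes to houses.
Solution:

House | Music | Vehicle | Food | Color | Sport
----------------------------------------------
  1   | rock | coupe | sushi | green | golf
  2   | classical | truck | tacos | red | tennis
  3   | pop | sedan | pizza | yellow | soccer
  4   | jazz | van | pasta | blue | swimming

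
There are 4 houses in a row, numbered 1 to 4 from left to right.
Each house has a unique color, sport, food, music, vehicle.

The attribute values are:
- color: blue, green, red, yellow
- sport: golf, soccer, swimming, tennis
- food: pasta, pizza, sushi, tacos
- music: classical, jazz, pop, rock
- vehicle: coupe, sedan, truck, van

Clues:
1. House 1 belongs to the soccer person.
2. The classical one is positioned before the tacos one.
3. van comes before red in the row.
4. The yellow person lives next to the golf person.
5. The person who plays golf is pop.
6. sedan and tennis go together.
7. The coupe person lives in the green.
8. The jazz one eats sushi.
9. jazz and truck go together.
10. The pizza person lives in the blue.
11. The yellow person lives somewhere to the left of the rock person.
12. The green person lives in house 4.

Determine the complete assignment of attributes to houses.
Solution:

House | Color | Sport | Food | Music | Vehicle
----------------------------------------------
  1   | yellow | soccer | sushi | jazz | truck
  2   | blue | golf | pizza | pop | van
  3   | red | tennis | pasta | classical | sedan
  4   | green | swimming | tacos | rock | coupe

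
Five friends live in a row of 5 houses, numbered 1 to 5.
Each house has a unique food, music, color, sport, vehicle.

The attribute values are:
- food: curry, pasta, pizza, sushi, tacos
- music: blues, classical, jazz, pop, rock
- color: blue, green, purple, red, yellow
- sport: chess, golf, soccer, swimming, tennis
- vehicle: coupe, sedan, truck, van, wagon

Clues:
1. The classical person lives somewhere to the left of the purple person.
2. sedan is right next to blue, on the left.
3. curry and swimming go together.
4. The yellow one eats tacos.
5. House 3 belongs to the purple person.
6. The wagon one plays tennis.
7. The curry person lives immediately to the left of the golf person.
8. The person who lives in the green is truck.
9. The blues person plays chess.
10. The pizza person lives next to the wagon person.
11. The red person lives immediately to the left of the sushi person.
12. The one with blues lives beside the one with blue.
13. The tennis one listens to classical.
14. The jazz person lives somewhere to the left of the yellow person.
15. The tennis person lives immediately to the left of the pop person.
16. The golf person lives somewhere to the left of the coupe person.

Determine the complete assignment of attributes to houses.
Solution:

House | Food | Music | Color | Sport | Vehicle
----------------------------------------------
  1   | pizza | blues | red | chess | sedan
  2   | sushi | classical | blue | tennis | wagon
  3   | curry | pop | purple | swimming | van
  4   | pasta | jazz | green | golf | truck
  5   | tacos | rock | yellow | soccer | coupe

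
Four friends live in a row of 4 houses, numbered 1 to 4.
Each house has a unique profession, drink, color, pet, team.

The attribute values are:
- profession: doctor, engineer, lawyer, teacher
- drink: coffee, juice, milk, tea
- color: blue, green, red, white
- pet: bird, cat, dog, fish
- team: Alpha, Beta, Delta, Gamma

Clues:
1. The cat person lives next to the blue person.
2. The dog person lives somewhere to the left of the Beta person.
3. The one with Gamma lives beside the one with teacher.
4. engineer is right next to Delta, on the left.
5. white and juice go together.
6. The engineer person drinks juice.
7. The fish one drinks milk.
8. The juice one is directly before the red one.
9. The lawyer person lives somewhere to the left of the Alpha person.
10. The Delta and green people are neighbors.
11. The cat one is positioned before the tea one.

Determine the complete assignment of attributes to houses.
Solution:

House | Profession | Drink | Color | Pet | Team
-----------------------------------------------
  1   | engineer | juice | white | dog | Gamma
  2   | teacher | milk | red | fish | Delta
  3   | lawyer | coffee | green | cat | Beta
  4   | doctor | tea | blue | bird | Alpha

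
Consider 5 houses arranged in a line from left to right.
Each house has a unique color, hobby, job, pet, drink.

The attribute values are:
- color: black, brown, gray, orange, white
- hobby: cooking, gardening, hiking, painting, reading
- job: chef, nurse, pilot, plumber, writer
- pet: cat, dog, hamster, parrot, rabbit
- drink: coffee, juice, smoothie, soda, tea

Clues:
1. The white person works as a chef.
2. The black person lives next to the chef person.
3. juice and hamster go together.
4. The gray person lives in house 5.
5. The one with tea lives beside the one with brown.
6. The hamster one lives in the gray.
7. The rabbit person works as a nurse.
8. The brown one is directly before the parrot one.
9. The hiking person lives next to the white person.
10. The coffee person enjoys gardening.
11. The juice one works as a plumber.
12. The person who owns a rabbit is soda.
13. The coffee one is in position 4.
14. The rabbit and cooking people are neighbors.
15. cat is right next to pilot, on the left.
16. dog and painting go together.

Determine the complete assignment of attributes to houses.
Solution:

House | Color | Hobby | Job | Pet | Drink
-----------------------------------------
  1   | black | hiking | nurse | rabbit | soda
  2   | white | cooking | chef | cat | tea
  3   | brown | painting | pilot | dog | smoothie
  4   | orange | gardening | writer | parrot | coffee
  5   | gray | reading | plumber | hamster | juice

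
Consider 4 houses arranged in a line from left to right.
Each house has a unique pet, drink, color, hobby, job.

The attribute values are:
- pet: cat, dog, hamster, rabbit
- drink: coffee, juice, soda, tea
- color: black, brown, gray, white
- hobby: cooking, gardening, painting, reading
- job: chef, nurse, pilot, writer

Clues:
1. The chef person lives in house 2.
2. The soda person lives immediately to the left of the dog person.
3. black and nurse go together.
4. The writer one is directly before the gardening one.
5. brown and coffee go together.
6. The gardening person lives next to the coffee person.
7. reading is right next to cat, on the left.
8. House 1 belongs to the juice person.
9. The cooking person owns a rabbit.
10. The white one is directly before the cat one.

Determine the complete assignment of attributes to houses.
Solution:

House | Pet | Drink | Color | Hobby | Job
-----------------------------------------
  1   | hamster | juice | white | reading | writer
  2   | cat | soda | gray | gardening | chef
  3   | dog | coffee | brown | painting | pilot
  4   | rabbit | tea | black | cooking | nurse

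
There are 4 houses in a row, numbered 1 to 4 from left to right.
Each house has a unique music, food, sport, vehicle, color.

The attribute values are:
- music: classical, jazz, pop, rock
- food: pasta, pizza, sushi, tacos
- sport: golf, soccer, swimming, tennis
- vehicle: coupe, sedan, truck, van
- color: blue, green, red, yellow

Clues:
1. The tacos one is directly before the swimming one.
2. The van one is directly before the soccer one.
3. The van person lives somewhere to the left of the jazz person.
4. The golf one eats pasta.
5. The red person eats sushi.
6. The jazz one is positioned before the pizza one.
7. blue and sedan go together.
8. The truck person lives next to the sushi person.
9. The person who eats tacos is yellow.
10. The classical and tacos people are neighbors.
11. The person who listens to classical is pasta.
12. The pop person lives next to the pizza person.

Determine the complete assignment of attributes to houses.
Solution:

House | Music | Food | Sport | Vehicle | Color
----------------------------------------------
  1   | classical | pasta | golf | van | green
  2   | jazz | tacos | soccer | truck | yellow
  3   | pop | sushi | swimming | coupe | red
  4   | rock | pizza | tennis | sedan | blue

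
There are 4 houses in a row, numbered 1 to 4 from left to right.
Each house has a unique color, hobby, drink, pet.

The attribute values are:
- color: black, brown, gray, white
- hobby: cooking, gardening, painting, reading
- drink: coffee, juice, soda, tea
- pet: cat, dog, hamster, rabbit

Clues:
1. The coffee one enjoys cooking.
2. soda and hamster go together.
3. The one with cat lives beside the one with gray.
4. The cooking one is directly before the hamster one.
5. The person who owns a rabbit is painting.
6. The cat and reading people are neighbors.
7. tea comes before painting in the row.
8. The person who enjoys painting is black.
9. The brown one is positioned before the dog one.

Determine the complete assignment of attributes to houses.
Solution:

House | Color | Hobby | Drink | Pet
-----------------------------------
  1   | brown | cooking | coffee | cat
  2   | gray | reading | soda | hamster
  3   | white | gardening | tea | dog
  4   | black | painting | juice | rabbit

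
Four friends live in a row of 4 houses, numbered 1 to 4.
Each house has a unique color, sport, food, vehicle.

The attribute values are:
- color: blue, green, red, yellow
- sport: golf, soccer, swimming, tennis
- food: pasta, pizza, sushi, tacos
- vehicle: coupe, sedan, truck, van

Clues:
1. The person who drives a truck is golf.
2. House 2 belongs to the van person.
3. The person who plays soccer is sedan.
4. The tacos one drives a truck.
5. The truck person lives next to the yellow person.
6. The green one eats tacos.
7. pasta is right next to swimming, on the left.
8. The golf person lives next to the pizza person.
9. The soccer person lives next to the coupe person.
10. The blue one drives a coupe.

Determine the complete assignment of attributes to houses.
Solution:

House | Color | Sport | Food | Vehicle
--------------------------------------
  1   | green | golf | tacos | truck
  2   | yellow | tennis | pizza | van
  3   | red | soccer | pasta | sedan
  4   | blue | swimming | sushi | coupe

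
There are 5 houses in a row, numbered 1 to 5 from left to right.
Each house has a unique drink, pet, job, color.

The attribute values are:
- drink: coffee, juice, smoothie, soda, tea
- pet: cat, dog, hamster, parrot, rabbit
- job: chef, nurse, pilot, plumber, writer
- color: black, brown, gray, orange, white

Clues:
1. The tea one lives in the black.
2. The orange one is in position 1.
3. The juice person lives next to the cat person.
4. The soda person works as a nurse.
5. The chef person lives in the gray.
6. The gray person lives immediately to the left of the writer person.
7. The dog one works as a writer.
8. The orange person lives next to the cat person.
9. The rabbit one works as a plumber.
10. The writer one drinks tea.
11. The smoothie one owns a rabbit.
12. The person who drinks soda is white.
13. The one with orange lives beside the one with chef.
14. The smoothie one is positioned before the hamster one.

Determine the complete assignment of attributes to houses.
Solution:

House | Drink | Pet | Job | Color
---------------------------------
  1   | juice | parrot | pilot | orange
  2   | coffee | cat | chef | gray
  3   | tea | dog | writer | black
  4   | smoothie | rabbit | plumber | brown
  5   | soda | hamster | nurse | white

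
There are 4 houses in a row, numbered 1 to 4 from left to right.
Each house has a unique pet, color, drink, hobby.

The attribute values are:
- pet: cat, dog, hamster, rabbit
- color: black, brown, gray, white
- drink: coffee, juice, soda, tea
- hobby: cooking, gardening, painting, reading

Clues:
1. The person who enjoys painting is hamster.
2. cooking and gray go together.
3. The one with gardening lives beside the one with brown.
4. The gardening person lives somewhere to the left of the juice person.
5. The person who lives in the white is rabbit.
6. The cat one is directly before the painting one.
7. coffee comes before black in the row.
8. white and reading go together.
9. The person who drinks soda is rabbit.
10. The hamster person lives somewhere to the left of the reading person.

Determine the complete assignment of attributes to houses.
Solution:

House | Pet | Color | Drink | Hobby
-----------------------------------
  1   | dog | gray | coffee | cooking
  2   | cat | black | tea | gardening
  3   | hamster | brown | juice | painting
  4   | rabbit | white | soda | reading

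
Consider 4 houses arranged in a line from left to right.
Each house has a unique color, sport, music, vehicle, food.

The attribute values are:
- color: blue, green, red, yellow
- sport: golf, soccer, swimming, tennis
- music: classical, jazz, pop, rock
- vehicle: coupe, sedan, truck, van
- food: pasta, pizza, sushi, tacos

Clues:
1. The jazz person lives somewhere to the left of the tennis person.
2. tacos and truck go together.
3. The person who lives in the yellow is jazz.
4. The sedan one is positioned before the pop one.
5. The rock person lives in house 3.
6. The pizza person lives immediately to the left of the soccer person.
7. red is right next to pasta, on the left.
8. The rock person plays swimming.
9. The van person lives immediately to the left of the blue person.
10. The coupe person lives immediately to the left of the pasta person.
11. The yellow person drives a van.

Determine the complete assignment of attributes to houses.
Solution:

House | Color | Sport | Music | Vehicle | Food
----------------------------------------------
  1   | red | golf | classical | coupe | pizza
  2   | yellow | soccer | jazz | van | pasta
  3   | blue | swimming | rock | sedan | sushi
  4   | green | tennis | pop | truck | tacos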